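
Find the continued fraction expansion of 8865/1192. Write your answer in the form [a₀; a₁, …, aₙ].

[7; 2, 3, 2, 8, 1, 7]

Run the Euclidean algorithm, recording each quotient:
8865 = 7·1192 + 521, so a_0 = 7
1192 = 2·521 + 150, so a_1 = 2
521 = 3·150 + 71, so a_2 = 3
150 = 2·71 + 8, so a_3 = 2
71 = 8·8 + 7, so a_4 = 8
8 = 1·7 + 1, so a_5 = 1
7 = 7·1 + 0, so a_6 = 7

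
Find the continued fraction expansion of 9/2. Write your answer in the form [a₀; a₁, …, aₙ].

9 = 4·2 + 1, so a_0 = 4
2 = 2·1 + 0, so a_1 = 2

[4; 2]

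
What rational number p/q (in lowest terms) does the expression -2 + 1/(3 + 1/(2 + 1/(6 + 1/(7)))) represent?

-551/322

Start with 7.
6 + 1/(7/1) = 6 + 1/7 = 43/7
2 + 1/(43/7) = 2 + 7/43 = 93/43
3 + 1/(93/43) = 3 + 43/93 = 322/93
-2 + 1/(322/93) = -2 + 93/322 = -551/322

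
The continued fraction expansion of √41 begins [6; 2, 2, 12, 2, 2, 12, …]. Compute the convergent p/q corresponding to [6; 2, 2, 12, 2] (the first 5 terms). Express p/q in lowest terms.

Work from the innermost term outward:
Start with 2.
12 + 1/(2/1) = 12 + 1/2 = 25/2
2 + 1/(25/2) = 2 + 2/25 = 52/25
2 + 1/(52/25) = 2 + 25/52 = 129/52
6 + 1/(129/52) = 6 + 52/129 = 826/129

826/129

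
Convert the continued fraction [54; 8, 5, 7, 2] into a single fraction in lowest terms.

a_0 = 54: 54/1
a_1 = 8: 433/8
a_2 = 5: 2219/41
a_3 = 7: 15966/295
a_4 = 2: 34151/631

34151/631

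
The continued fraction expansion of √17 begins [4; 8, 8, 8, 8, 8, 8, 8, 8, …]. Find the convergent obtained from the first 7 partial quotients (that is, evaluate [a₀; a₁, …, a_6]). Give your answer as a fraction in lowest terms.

a_0 = 4: 4/1
a_1 = 8: 33/8
a_2 = 8: 268/65
a_3 = 8: 2177/528
a_4 = 8: 17684/4289
a_5 = 8: 143649/34840
a_6 = 8: 1166876/283009

1166876/283009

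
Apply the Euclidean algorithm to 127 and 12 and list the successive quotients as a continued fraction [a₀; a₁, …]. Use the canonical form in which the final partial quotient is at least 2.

[10; 1, 1, 2, 2]

Apply division with remainder until the remainder is 0:
127 ÷ 12 → quotient 10, remainder 7
12 ÷ 7 → quotient 1, remainder 5
7 ÷ 5 → quotient 1, remainder 2
5 ÷ 2 → quotient 2, remainder 1
2 ÷ 1 → quotient 2, remainder 0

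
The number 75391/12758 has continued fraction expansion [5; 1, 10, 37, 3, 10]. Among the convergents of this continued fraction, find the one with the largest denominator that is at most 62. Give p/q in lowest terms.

a_0 = 5: 5/1  (≤ bound)
a_1 = 1: 6/1  (≤ bound)
a_2 = 10: 65/11  (≤ bound)
a_3 = 37: 2411/408  (> 62, stop)

65/11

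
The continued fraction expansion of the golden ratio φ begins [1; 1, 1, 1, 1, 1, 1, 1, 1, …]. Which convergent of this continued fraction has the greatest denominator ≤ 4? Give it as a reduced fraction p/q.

List convergents until the denominator exceeds the bound:
a_0 = 1: 1/1  (≤ bound)
a_1 = 1: 2/1  (≤ bound)
a_2 = 1: 3/2  (≤ bound)
a_3 = 1: 5/3  (≤ bound)
a_4 = 1: 8/5  (> 4, stop)

5/3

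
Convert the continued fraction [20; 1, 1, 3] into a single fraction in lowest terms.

144/7

Use the convergent recurrence hₖ = aₖ·hₖ₋₁ + hₖ₋₂ (and likewise for the denominators kₖ):
a_0 = 20: 20/1
a_1 = 1: 21/1
a_2 = 1: 41/2
a_3 = 3: 144/7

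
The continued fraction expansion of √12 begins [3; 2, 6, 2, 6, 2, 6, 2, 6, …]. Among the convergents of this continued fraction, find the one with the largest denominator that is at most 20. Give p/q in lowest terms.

45/13

a_0 = 3: 3/1  (≤ bound)
a_1 = 2: 7/2  (≤ bound)
a_2 = 6: 45/13  (≤ bound)
a_3 = 2: 97/28  (> 20, stop)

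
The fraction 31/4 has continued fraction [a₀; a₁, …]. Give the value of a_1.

31 ÷ 4 → quotient 7, remainder 3
4 ÷ 3 → quotient 1, remainder 1

1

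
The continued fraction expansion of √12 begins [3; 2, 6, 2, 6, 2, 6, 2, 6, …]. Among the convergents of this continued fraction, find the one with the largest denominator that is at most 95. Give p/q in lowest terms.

97/28

a_0 = 3: 3/1  (≤ bound)
a_1 = 2: 7/2  (≤ bound)
a_2 = 6: 45/13  (≤ bound)
a_3 = 2: 97/28  (≤ bound)
a_4 = 6: 627/181  (> 95, stop)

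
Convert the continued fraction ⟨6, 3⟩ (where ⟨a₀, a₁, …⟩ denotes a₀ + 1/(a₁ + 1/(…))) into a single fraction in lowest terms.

19/3

a_0 = 6: 6/1
a_1 = 3: 19/3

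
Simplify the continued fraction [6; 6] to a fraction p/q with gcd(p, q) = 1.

37/6

Start with 6.
6 + 1/(6/1) = 6 + 1/6 = 37/6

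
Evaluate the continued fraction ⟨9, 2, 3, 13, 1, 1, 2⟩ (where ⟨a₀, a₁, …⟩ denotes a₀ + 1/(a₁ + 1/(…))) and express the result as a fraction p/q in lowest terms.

4583/486

Compute successive convergents:
a_0 = 9: 9/1
a_1 = 2: 19/2
a_2 = 3: 66/7
a_3 = 13: 877/93
a_4 = 1: 943/100
a_5 = 1: 1820/193
a_6 = 2: 4583/486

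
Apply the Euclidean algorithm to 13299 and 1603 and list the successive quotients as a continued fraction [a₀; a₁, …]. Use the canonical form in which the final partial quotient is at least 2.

⌊13299/1603⌋ = 8, remainder 475
⌊1603/475⌋ = 3, remainder 178
⌊475/178⌋ = 2, remainder 119
⌊178/119⌋ = 1, remainder 59
⌊119/59⌋ = 2, remainder 1
⌊59/1⌋ = 59, remainder 0

[8; 3, 2, 1, 2, 59]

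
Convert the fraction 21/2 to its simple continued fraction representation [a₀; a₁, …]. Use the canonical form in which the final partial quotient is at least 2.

21 = 10·2 + 1, so a_0 = 10
2 = 2·1 + 0, so a_1 = 2

[10; 2]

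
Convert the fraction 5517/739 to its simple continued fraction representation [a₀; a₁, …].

[7; 2, 6, 1, 2, 1, 12]

5517 = 7·739 + 344, so a_0 = 7
739 = 2·344 + 51, so a_1 = 2
344 = 6·51 + 38, so a_2 = 6
51 = 1·38 + 13, so a_3 = 1
38 = 2·13 + 12, so a_4 = 2
13 = 1·12 + 1, so a_5 = 1
12 = 12·1 + 0, so a_6 = 12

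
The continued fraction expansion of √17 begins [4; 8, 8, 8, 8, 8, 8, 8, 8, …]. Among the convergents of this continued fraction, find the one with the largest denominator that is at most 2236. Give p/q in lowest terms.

List convergents until the denominator exceeds the bound:
a_0 = 4: 4/1  (≤ bound)
a_1 = 8: 33/8  (≤ bound)
a_2 = 8: 268/65  (≤ bound)
a_3 = 8: 2177/528  (≤ bound)
a_4 = 8: 17684/4289  (> 2236, stop)

2177/528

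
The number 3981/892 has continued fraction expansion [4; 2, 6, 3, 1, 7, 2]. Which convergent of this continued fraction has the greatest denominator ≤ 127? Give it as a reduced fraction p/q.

a_0 = 4: 4/1  (≤ bound)
a_1 = 2: 9/2  (≤ bound)
a_2 = 6: 58/13  (≤ bound)
a_3 = 3: 183/41  (≤ bound)
a_4 = 1: 241/54  (≤ bound)
a_5 = 7: 1870/419  (> 127, stop)

241/54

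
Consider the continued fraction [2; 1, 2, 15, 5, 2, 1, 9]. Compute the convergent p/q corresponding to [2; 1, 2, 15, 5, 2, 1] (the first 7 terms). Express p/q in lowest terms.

1992/745

Compute successive convergents:
a_0 = 2: 2/1
a_1 = 1: 3/1
a_2 = 2: 8/3
a_3 = 15: 123/46
a_4 = 5: 623/233
a_5 = 2: 1369/512
a_6 = 1: 1992/745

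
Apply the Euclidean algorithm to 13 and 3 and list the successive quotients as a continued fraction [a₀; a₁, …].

[4; 3]

Apply division with remainder until the remainder is 0:
13 ÷ 3 → quotient 4, remainder 1
3 ÷ 1 → quotient 3, remainder 0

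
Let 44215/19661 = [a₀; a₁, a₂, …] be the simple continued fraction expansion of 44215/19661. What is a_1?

⌊44215/19661⌋ = 2, remainder 4893
⌊19661/4893⌋ = 4, remainder 89

4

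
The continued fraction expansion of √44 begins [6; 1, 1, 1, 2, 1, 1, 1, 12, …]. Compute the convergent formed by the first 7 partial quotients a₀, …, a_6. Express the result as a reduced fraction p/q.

126/19

Start with 1.
1 + 1/(1/1) = 1 + 1/1 = 2/1
2 + 1/(2/1) = 2 + 1/2 = 5/2
1 + 1/(5/2) = 1 + 2/5 = 7/5
1 + 1/(7/5) = 1 + 5/7 = 12/7
1 + 1/(12/7) = 1 + 7/12 = 19/12
6 + 1/(19/12) = 6 + 12/19 = 126/19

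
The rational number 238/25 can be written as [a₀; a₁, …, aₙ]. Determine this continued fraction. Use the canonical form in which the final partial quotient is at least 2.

Repeatedly divide and take the remainder:
⌊238/25⌋ = 9, remainder 13
⌊25/13⌋ = 1, remainder 12
⌊13/12⌋ = 1, remainder 1
⌊12/1⌋ = 12, remainder 0

[9; 1, 1, 12]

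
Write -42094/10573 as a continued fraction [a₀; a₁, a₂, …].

[-4; 53, 2, 1, 1, 39]

⌊-42094/10573⌋ = -4, remainder 198
⌊10573/198⌋ = 53, remainder 79
⌊198/79⌋ = 2, remainder 40
⌊79/40⌋ = 1, remainder 39
⌊40/39⌋ = 1, remainder 1
⌊39/1⌋ = 39, remainder 0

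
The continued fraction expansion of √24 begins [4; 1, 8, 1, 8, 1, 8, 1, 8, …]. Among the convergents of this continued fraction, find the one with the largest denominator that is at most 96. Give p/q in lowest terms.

List convergents until the denominator exceeds the bound:
a_0 = 4: 4/1  (≤ bound)
a_1 = 1: 5/1  (≤ bound)
a_2 = 8: 44/9  (≤ bound)
a_3 = 1: 49/10  (≤ bound)
a_4 = 8: 436/89  (≤ bound)
a_5 = 1: 485/99  (> 96, stop)

436/89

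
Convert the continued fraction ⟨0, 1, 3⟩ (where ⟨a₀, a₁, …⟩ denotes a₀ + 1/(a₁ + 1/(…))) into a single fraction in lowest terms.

3/4

Work from the innermost term outward:
Start with 3.
1 + 1/(3/1) = 1 + 1/3 = 4/3
0 + 1/(4/3) = 0 + 3/4 = 3/4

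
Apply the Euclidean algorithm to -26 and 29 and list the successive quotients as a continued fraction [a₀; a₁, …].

[-1; 9, 1, 2]

Repeatedly divide and take the remainder:
⌊-26/29⌋ = -1, remainder 3
⌊29/3⌋ = 9, remainder 2
⌊3/2⌋ = 1, remainder 1
⌊2/1⌋ = 2, remainder 0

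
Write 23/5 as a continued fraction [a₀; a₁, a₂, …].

[4; 1, 1, 2]

23 ÷ 5 → quotient 4, remainder 3
5 ÷ 3 → quotient 1, remainder 2
3 ÷ 2 → quotient 1, remainder 1
2 ÷ 1 → quotient 2, remainder 0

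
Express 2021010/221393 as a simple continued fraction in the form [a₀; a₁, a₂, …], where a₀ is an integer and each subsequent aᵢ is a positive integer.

[9; 7, 1, 3, 2, 5, 13, 44]

Apply division with remainder until the remainder is 0:
2021010 ÷ 221393 → quotient 9, remainder 28473
221393 ÷ 28473 → quotient 7, remainder 22082
28473 ÷ 22082 → quotient 1, remainder 6391
22082 ÷ 6391 → quotient 3, remainder 2909
6391 ÷ 2909 → quotient 2, remainder 573
2909 ÷ 573 → quotient 5, remainder 44
573 ÷ 44 → quotient 13, remainder 1
44 ÷ 1 → quotient 44, remainder 0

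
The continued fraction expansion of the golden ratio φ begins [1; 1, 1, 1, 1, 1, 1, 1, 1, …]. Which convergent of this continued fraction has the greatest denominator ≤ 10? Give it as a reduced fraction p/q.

a_0 = 1: 1/1  (≤ bound)
a_1 = 1: 2/1  (≤ bound)
a_2 = 1: 3/2  (≤ bound)
a_3 = 1: 5/3  (≤ bound)
a_4 = 1: 8/5  (≤ bound)
a_5 = 1: 13/8  (≤ bound)
a_6 = 1: 21/13  (> 10, stop)

13/8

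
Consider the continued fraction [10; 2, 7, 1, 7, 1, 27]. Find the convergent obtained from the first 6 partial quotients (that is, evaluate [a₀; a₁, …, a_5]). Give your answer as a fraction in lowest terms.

a_0 = 10: 10/1
a_1 = 2: 21/2
a_2 = 7: 157/15
a_3 = 1: 178/17
a_4 = 7: 1403/134
a_5 = 1: 1581/151

1581/151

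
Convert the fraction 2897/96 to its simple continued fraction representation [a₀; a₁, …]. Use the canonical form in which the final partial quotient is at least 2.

[30; 5, 1, 1, 1, 5]

Run the Euclidean algorithm, recording each quotient:
2897 ÷ 96 → quotient 30, remainder 17
96 ÷ 17 → quotient 5, remainder 11
17 ÷ 11 → quotient 1, remainder 6
11 ÷ 6 → quotient 1, remainder 5
6 ÷ 5 → quotient 1, remainder 1
5 ÷ 1 → quotient 5, remainder 0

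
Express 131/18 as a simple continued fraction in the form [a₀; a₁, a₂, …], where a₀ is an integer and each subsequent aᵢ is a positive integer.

Repeatedly divide and take the remainder:
131 ÷ 18 → quotient 7, remainder 5
18 ÷ 5 → quotient 3, remainder 3
5 ÷ 3 → quotient 1, remainder 2
3 ÷ 2 → quotient 1, remainder 1
2 ÷ 1 → quotient 2, remainder 0

[7; 3, 1, 1, 2]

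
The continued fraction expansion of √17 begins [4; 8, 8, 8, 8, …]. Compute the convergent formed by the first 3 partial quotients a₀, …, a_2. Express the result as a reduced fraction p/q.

268/65

a_0 = 4: 4/1
a_1 = 8: 33/8
a_2 = 8: 268/65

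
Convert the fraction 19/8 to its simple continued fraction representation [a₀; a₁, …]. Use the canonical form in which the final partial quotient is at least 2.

19 = 2·8 + 3, so a_0 = 2
8 = 2·3 + 2, so a_1 = 2
3 = 1·2 + 1, so a_2 = 1
2 = 2·1 + 0, so a_3 = 2

[2; 2, 1, 2]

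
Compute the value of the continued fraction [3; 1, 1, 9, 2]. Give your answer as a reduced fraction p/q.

141/40

Start with 2.
9 + 1/(2/1) = 9 + 1/2 = 19/2
1 + 1/(19/2) = 1 + 2/19 = 21/19
1 + 1/(21/19) = 1 + 19/21 = 40/21
3 + 1/(40/21) = 3 + 21/40 = 141/40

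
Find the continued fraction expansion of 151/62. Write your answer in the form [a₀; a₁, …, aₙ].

[2; 2, 3, 2, 1, 2]

151 = 2·62 + 27, so a_0 = 2
62 = 2·27 + 8, so a_1 = 2
27 = 3·8 + 3, so a_2 = 3
8 = 2·3 + 2, so a_3 = 2
3 = 1·2 + 1, so a_4 = 1
2 = 2·1 + 0, so a_5 = 2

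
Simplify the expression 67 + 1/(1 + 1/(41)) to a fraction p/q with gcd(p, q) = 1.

a_0 = 67: 67/1
a_1 = 1: 68/1
a_2 = 41: 2855/42

2855/42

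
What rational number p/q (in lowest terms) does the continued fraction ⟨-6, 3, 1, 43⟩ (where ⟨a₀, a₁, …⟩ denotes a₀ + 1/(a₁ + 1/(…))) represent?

-1006/175

Compute successive convergents:
a_0 = -6: -6/1
a_1 = 3: -17/3
a_2 = 1: -23/4
a_3 = 43: -1006/175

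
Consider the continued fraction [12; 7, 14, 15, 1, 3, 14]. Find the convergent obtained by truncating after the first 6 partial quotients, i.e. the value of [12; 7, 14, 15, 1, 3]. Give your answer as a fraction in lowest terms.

76066/6265

a_0 = 12: 12/1
a_1 = 7: 85/7
a_2 = 14: 1202/99
a_3 = 15: 18115/1492
a_4 = 1: 19317/1591
a_5 = 3: 76066/6265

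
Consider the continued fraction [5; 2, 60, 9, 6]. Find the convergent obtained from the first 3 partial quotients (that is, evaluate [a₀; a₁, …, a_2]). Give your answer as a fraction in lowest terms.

665/121

Starting at the tail and folding back:
Start with 60.
2 + 1/(60/1) = 2 + 1/60 = 121/60
5 + 1/(121/60) = 5 + 60/121 = 665/121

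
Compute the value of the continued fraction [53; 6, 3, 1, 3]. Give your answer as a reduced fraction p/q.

Build up convergents one term at a time:
a_0 = 53: 53/1
a_1 = 6: 319/6
a_2 = 3: 1010/19
a_3 = 1: 1329/25
a_4 = 3: 4997/94

4997/94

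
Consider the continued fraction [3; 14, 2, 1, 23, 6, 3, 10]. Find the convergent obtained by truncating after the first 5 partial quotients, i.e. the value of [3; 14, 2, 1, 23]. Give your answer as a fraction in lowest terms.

Start with 23.
1 + 1/(23/1) = 1 + 1/23 = 24/23
2 + 1/(24/23) = 2 + 23/24 = 71/24
14 + 1/(71/24) = 14 + 24/71 = 1018/71
3 + 1/(1018/71) = 3 + 71/1018 = 3125/1018

3125/1018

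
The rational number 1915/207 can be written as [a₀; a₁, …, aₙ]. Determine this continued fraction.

Apply division with remainder until the remainder is 0:
1915 ÷ 207 → quotient 9, remainder 52
207 ÷ 52 → quotient 3, remainder 51
52 ÷ 51 → quotient 1, remainder 1
51 ÷ 1 → quotient 51, remainder 0

[9; 3, 1, 51]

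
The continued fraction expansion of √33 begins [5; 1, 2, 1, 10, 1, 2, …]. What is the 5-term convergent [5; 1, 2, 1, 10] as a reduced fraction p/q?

247/43

a_0 = 5: 5/1
a_1 = 1: 6/1
a_2 = 2: 17/3
a_3 = 1: 23/4
a_4 = 10: 247/43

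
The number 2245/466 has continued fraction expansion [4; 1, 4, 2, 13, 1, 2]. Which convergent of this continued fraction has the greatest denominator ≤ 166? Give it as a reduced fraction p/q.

List convergents until the denominator exceeds the bound:
a_0 = 4: 4/1  (≤ bound)
a_1 = 1: 5/1  (≤ bound)
a_2 = 4: 24/5  (≤ bound)
a_3 = 2: 53/11  (≤ bound)
a_4 = 13: 713/148  (≤ bound)
a_5 = 1: 766/159  (≤ bound)
a_6 = 2: 2245/466  (> 166, stop)

766/159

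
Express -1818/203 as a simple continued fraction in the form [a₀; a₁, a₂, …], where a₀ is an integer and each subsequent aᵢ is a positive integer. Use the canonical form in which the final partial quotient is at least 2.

Apply division with remainder until the remainder is 0:
-1818 ÷ 203 → quotient -9, remainder 9
203 ÷ 9 → quotient 22, remainder 5
9 ÷ 5 → quotient 1, remainder 4
5 ÷ 4 → quotient 1, remainder 1
4 ÷ 1 → quotient 4, remainder 0

[-9; 22, 1, 1, 4]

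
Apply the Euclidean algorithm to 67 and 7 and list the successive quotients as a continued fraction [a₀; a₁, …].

⌊67/7⌋ = 9, remainder 4
⌊7/4⌋ = 1, remainder 3
⌊4/3⌋ = 1, remainder 1
⌊3/1⌋ = 3, remainder 0

[9; 1, 1, 3]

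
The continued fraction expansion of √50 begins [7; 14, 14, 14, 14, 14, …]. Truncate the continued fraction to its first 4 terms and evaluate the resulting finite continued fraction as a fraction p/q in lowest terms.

Compute successive convergents:
a_0 = 7: 7/1
a_1 = 14: 99/14
a_2 = 14: 1393/197
a_3 = 14: 19601/2772

19601/2772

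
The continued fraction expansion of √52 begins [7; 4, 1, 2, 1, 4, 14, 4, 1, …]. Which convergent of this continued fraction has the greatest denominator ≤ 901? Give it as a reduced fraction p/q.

649/90

a_0 = 7: 7/1  (≤ bound)
a_1 = 4: 29/4  (≤ bound)
a_2 = 1: 36/5  (≤ bound)
a_3 = 2: 101/14  (≤ bound)
a_4 = 1: 137/19  (≤ bound)
a_5 = 4: 649/90  (≤ bound)
a_6 = 14: 9223/1279  (> 901, stop)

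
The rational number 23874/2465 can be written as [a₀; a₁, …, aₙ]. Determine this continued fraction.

⌊23874/2465⌋ = 9, remainder 1689
⌊2465/1689⌋ = 1, remainder 776
⌊1689/776⌋ = 2, remainder 137
⌊776/137⌋ = 5, remainder 91
⌊137/91⌋ = 1, remainder 46
⌊91/46⌋ = 1, remainder 45
⌊46/45⌋ = 1, remainder 1
⌊45/1⌋ = 45, remainder 0

[9; 1, 2, 5, 1, 1, 1, 45]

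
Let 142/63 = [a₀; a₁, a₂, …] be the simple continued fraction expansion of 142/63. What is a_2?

1

142 ÷ 63 → quotient 2, remainder 16
63 ÷ 16 → quotient 3, remainder 15
16 ÷ 15 → quotient 1, remainder 1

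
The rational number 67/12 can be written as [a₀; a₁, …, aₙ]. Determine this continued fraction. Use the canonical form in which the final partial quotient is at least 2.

67 = 5·12 + 7, so a_0 = 5
12 = 1·7 + 5, so a_1 = 1
7 = 1·5 + 2, so a_2 = 1
5 = 2·2 + 1, so a_3 = 2
2 = 2·1 + 0, so a_4 = 2

[5; 1, 1, 2, 2]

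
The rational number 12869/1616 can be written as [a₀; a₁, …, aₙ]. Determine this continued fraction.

[7; 1, 26, 2, 1, 1, 3, 3]

⌊12869/1616⌋ = 7, remainder 1557
⌊1616/1557⌋ = 1, remainder 59
⌊1557/59⌋ = 26, remainder 23
⌊59/23⌋ = 2, remainder 13
⌊23/13⌋ = 1, remainder 10
⌊13/10⌋ = 1, remainder 3
⌊10/3⌋ = 3, remainder 1
⌊3/1⌋ = 3, remainder 0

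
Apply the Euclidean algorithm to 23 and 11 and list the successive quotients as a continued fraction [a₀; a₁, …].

[2; 11]

23 ÷ 11 → quotient 2, remainder 1
11 ÷ 1 → quotient 11, remainder 0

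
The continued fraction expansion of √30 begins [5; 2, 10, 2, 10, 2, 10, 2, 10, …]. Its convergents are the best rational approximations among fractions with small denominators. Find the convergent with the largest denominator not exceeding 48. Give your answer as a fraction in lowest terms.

241/44

a_0 = 5: 5/1  (≤ bound)
a_1 = 2: 11/2  (≤ bound)
a_2 = 10: 115/21  (≤ bound)
a_3 = 2: 241/44  (≤ bound)
a_4 = 10: 2525/461  (> 48, stop)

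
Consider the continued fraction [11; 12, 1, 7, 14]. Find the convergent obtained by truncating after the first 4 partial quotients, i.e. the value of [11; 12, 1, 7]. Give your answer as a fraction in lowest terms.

a_0 = 11: 11/1
a_1 = 12: 133/12
a_2 = 1: 144/13
a_3 = 7: 1141/103

1141/103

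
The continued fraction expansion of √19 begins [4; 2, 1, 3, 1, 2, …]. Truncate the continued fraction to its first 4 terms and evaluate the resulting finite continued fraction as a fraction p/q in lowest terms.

Start with 3.
1 + 1/(3/1) = 1 + 1/3 = 4/3
2 + 1/(4/3) = 2 + 3/4 = 11/4
4 + 1/(11/4) = 4 + 4/11 = 48/11

48/11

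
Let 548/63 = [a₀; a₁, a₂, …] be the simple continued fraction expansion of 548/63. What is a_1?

⌊548/63⌋ = 8, remainder 44
⌊63/44⌋ = 1, remainder 19

1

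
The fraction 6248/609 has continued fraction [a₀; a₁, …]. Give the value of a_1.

Repeatedly divide and take the remainder:
6248 = 10·609 + 158, so a_0 = 10
609 = 3·158 + 135, so a_1 = 3

3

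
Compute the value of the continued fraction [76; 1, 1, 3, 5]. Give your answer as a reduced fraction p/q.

a_0 = 76: 76/1
a_1 = 1: 77/1
a_2 = 1: 153/2
a_3 = 3: 536/7
a_4 = 5: 2833/37

2833/37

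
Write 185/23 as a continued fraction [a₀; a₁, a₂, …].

[8; 23]

Repeatedly divide and take the remainder:
185 = 8·23 + 1, so a_0 = 8
23 = 23·1 + 0, so a_1 = 23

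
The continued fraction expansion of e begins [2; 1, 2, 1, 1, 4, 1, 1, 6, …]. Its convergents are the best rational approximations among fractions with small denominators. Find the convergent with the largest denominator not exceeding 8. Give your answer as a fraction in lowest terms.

19/7

List convergents until the denominator exceeds the bound:
a_0 = 2: 2/1  (≤ bound)
a_1 = 1: 3/1  (≤ bound)
a_2 = 2: 8/3  (≤ bound)
a_3 = 1: 11/4  (≤ bound)
a_4 = 1: 19/7  (≤ bound)
a_5 = 4: 87/32  (> 8, stop)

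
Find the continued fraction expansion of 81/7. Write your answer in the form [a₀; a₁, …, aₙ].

81 ÷ 7 → quotient 11, remainder 4
7 ÷ 4 → quotient 1, remainder 3
4 ÷ 3 → quotient 1, remainder 1
3 ÷ 1 → quotient 3, remainder 0

[11; 1, 1, 3]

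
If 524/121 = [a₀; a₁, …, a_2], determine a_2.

40

524 ÷ 121 → quotient 4, remainder 40
121 ÷ 40 → quotient 3, remainder 1
40 ÷ 1 → quotient 40, remainder 0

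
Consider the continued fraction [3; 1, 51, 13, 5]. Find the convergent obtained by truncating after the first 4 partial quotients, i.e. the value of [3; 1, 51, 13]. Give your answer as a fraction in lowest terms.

Start with 13.
51 + 1/(13/1) = 51 + 1/13 = 664/13
1 + 1/(664/13) = 1 + 13/664 = 677/664
3 + 1/(677/664) = 3 + 664/677 = 2695/677

2695/677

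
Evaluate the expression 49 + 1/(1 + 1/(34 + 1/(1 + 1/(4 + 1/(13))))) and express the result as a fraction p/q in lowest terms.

118084/2363

Start with 13.
4 + 1/(13/1) = 4 + 1/13 = 53/13
1 + 1/(53/13) = 1 + 13/53 = 66/53
34 + 1/(66/53) = 34 + 53/66 = 2297/66
1 + 1/(2297/66) = 1 + 66/2297 = 2363/2297
49 + 1/(2363/2297) = 49 + 2297/2363 = 118084/2363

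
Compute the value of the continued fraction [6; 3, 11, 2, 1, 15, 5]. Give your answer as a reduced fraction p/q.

52709/8335

Start with 5.
15 + 1/(5/1) = 15 + 1/5 = 76/5
1 + 1/(76/5) = 1 + 5/76 = 81/76
2 + 1/(81/76) = 2 + 76/81 = 238/81
11 + 1/(238/81) = 11 + 81/238 = 2699/238
3 + 1/(2699/238) = 3 + 238/2699 = 8335/2699
6 + 1/(8335/2699) = 6 + 2699/8335 = 52709/8335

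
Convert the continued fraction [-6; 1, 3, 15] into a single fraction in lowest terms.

Start with 15.
3 + 1/(15/1) = 3 + 1/15 = 46/15
1 + 1/(46/15) = 1 + 15/46 = 61/46
-6 + 1/(61/46) = -6 + 46/61 = -320/61

-320/61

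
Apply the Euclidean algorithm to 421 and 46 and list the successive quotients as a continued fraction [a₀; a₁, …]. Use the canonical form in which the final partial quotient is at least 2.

[9; 6, 1, 1, 3]

421 = 9·46 + 7, so a_0 = 9
46 = 6·7 + 4, so a_1 = 6
7 = 1·4 + 3, so a_2 = 1
4 = 1·3 + 1, so a_3 = 1
3 = 3·1 + 0, so a_4 = 3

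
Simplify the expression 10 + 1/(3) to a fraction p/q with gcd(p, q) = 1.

31/3

Starting at the tail and folding back:
Start with 3.
10 + 1/(3/1) = 10 + 1/3 = 31/3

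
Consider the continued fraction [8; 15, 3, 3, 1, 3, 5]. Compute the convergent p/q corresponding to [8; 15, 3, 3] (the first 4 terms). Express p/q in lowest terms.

Work from the innermost term outward:
Start with 3.
3 + 1/(3/1) = 3 + 1/3 = 10/3
15 + 1/(10/3) = 15 + 3/10 = 153/10
8 + 1/(153/10) = 8 + 10/153 = 1234/153

1234/153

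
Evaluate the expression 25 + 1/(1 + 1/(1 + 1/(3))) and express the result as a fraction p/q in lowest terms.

179/7

a_0 = 25: 25/1
a_1 = 1: 26/1
a_2 = 1: 51/2
a_3 = 3: 179/7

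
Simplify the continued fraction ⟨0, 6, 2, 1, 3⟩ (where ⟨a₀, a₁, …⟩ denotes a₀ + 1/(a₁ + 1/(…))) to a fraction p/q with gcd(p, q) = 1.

11/70

Use the convergent recurrence hₖ = aₖ·hₖ₋₁ + hₖ₋₂ (and likewise for the denominators kₖ):
a_0 = 0: 0/1
a_1 = 6: 1/6
a_2 = 2: 2/13
a_3 = 1: 3/19
a_4 = 3: 11/70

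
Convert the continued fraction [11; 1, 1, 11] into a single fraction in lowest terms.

265/23

Start with 11.
1 + 1/(11/1) = 1 + 1/11 = 12/11
1 + 1/(12/11) = 1 + 11/12 = 23/12
11 + 1/(23/12) = 11 + 12/23 = 265/23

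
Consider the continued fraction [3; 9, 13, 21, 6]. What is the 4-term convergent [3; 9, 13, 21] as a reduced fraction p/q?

Start with 21.
13 + 1/(21/1) = 13 + 1/21 = 274/21
9 + 1/(274/21) = 9 + 21/274 = 2487/274
3 + 1/(2487/274) = 3 + 274/2487 = 7735/2487

7735/2487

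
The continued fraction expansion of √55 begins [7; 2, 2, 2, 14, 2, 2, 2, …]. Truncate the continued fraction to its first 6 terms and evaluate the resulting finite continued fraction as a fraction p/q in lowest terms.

2655/358

Work from the innermost term outward:
Start with 2.
14 + 1/(2/1) = 14 + 1/2 = 29/2
2 + 1/(29/2) = 2 + 2/29 = 60/29
2 + 1/(60/29) = 2 + 29/60 = 149/60
2 + 1/(149/60) = 2 + 60/149 = 358/149
7 + 1/(358/149) = 7 + 149/358 = 2655/358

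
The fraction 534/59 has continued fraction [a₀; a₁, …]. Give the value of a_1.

534 ÷ 59 → quotient 9, remainder 3
59 ÷ 3 → quotient 19, remainder 2

19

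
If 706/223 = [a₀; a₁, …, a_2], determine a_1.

⌊706/223⌋ = 3, remainder 37
⌊223/37⌋ = 6, remainder 1

6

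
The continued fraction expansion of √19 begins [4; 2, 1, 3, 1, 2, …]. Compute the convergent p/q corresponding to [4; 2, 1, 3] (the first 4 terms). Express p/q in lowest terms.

48/11

Use the convergent recurrence hₖ = aₖ·hₖ₋₁ + hₖ₋₂ (and likewise for the denominators kₖ):
a_0 = 4: 4/1
a_1 = 2: 9/2
a_2 = 1: 13/3
a_3 = 3: 48/11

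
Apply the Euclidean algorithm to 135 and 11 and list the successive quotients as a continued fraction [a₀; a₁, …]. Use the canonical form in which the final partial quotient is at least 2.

135 = 12·11 + 3, so a_0 = 12
11 = 3·3 + 2, so a_1 = 3
3 = 1·2 + 1, so a_2 = 1
2 = 2·1 + 0, so a_3 = 2

[12; 3, 1, 2]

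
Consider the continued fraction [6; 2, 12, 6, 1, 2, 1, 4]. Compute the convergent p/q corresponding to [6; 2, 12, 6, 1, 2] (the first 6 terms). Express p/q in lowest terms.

3279/506

a_0 = 6: 6/1
a_1 = 2: 13/2
a_2 = 12: 162/25
a_3 = 6: 985/152
a_4 = 1: 1147/177
a_5 = 2: 3279/506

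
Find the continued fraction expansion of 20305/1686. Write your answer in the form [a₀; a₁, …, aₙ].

Apply division with remainder until the remainder is 0:
20305 ÷ 1686 → quotient 12, remainder 73
1686 ÷ 73 → quotient 23, remainder 7
73 ÷ 7 → quotient 10, remainder 3
7 ÷ 3 → quotient 2, remainder 1
3 ÷ 1 → quotient 3, remainder 0

[12; 23, 10, 2, 3]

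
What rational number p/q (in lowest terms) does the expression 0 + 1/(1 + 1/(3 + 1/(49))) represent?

Collapse the nested fraction from the inside out:
Start with 49.
3 + 1/(49/1) = 3 + 1/49 = 148/49
1 + 1/(148/49) = 1 + 49/148 = 197/148
0 + 1/(197/148) = 0 + 148/197 = 148/197

148/197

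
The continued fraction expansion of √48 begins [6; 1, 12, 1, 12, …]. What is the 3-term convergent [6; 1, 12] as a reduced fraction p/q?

Start with 12.
1 + 1/(12/1) = 1 + 1/12 = 13/12
6 + 1/(13/12) = 6 + 12/13 = 90/13

90/13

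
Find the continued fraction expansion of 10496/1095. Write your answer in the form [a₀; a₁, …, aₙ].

Run the Euclidean algorithm, recording each quotient:
10496 = 9·1095 + 641, so a_0 = 9
1095 = 1·641 + 454, so a_1 = 1
641 = 1·454 + 187, so a_2 = 1
454 = 2·187 + 80, so a_3 = 2
187 = 2·80 + 27, so a_4 = 2
80 = 2·27 + 26, so a_5 = 2
27 = 1·26 + 1, so a_6 = 1
26 = 26·1 + 0, so a_7 = 26

[9; 1, 1, 2, 2, 2, 1, 26]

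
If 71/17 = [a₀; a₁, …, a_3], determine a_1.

5

Repeatedly divide and take the remainder:
71 = 4·17 + 3, so a_0 = 4
17 = 5·3 + 2, so a_1 = 5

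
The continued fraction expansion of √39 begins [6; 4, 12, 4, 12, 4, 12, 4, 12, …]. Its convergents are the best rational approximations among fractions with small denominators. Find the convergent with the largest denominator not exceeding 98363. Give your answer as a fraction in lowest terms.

62425/9996

List convergents until the denominator exceeds the bound:
a_0 = 6: 6/1  (≤ bound)
a_1 = 4: 25/4  (≤ bound)
a_2 = 12: 306/49  (≤ bound)
a_3 = 4: 1249/200  (≤ bound)
a_4 = 12: 15294/2449  (≤ bound)
a_5 = 4: 62425/9996  (≤ bound)
a_6 = 12: 764394/122401  (> 98363, stop)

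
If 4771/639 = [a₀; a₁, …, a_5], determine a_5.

4771 ÷ 639 → quotient 7, remainder 298
639 ÷ 298 → quotient 2, remainder 43
298 ÷ 43 → quotient 6, remainder 40
43 ÷ 40 → quotient 1, remainder 3
40 ÷ 3 → quotient 13, remainder 1
3 ÷ 1 → quotient 3, remainder 0

3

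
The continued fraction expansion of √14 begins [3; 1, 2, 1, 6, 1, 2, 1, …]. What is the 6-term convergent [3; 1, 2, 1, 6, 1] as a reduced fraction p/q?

116/31

a_0 = 3: 3/1
a_1 = 1: 4/1
a_2 = 2: 11/3
a_3 = 1: 15/4
a_4 = 6: 101/27
a_5 = 1: 116/31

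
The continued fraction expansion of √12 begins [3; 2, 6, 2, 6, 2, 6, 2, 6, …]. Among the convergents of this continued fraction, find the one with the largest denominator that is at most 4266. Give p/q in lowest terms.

a_0 = 3: 3/1  (≤ bound)
a_1 = 2: 7/2  (≤ bound)
a_2 = 6: 45/13  (≤ bound)
a_3 = 2: 97/28  (≤ bound)
a_4 = 6: 627/181  (≤ bound)
a_5 = 2: 1351/390  (≤ bound)
a_6 = 6: 8733/2521  (≤ bound)
a_7 = 2: 18817/5432  (> 4266, stop)

8733/2521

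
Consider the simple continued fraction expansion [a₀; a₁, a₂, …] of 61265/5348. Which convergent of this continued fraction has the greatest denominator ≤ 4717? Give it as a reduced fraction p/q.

a_0 = 11: 11/1  (≤ bound)
a_1 = 2: 23/2  (≤ bound)
a_2 = 5: 126/11  (≤ bound)
a_3 = 7: 905/79  (≤ bound)
a_4 = 13: 11891/1038  (≤ bound)
a_5 = 2: 24687/2155  (≤ bound)
a_6 = 2: 61265/5348  (> 4717, stop)

24687/2155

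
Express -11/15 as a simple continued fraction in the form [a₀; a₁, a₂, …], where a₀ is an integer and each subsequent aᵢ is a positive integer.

[-1; 3, 1, 3]

-11 ÷ 15 → quotient -1, remainder 4
15 ÷ 4 → quotient 3, remainder 3
4 ÷ 3 → quotient 1, remainder 1
3 ÷ 1 → quotient 3, remainder 0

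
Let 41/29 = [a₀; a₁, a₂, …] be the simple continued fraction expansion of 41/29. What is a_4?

2

⌊41/29⌋ = 1, remainder 12
⌊29/12⌋ = 2, remainder 5
⌊12/5⌋ = 2, remainder 2
⌊5/2⌋ = 2, remainder 1
⌊2/1⌋ = 2, remainder 0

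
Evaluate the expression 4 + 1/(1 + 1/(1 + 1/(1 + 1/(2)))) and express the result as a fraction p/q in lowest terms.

a_0 = 4: 4/1
a_1 = 1: 5/1
a_2 = 1: 9/2
a_3 = 1: 14/3
a_4 = 2: 37/8

37/8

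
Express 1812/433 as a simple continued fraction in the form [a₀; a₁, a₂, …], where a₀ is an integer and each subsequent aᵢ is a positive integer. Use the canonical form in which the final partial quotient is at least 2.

[4; 5, 2, 2, 2, 1, 4]

⌊1812/433⌋ = 4, remainder 80
⌊433/80⌋ = 5, remainder 33
⌊80/33⌋ = 2, remainder 14
⌊33/14⌋ = 2, remainder 5
⌊14/5⌋ = 2, remainder 4
⌊5/4⌋ = 1, remainder 1
⌊4/1⌋ = 4, remainder 0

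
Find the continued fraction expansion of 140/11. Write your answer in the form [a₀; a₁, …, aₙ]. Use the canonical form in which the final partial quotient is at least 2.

[12; 1, 2, 1, 2]

Apply division with remainder until the remainder is 0:
140 = 12·11 + 8, so a_0 = 12
11 = 1·8 + 3, so a_1 = 1
8 = 2·3 + 2, so a_2 = 2
3 = 1·2 + 1, so a_3 = 1
2 = 2·1 + 0, so a_4 = 2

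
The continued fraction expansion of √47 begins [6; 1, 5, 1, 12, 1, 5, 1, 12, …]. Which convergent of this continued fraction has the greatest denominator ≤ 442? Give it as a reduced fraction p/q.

665/97

List convergents until the denominator exceeds the bound:
a_0 = 6: 6/1  (≤ bound)
a_1 = 1: 7/1  (≤ bound)
a_2 = 5: 41/6  (≤ bound)
a_3 = 1: 48/7  (≤ bound)
a_4 = 12: 617/90  (≤ bound)
a_5 = 1: 665/97  (≤ bound)
a_6 = 5: 3942/575  (> 442, stop)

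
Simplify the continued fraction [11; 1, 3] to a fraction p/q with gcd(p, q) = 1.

Use the convergent recurrence hₖ = aₖ·hₖ₋₁ + hₖ₋₂ (and likewise for the denominators kₖ):
a_0 = 11: 11/1
a_1 = 1: 12/1
a_2 = 3: 47/4

47/4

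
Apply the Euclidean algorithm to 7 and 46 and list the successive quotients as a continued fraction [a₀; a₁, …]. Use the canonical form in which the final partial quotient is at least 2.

7 = 0·46 + 7, so a_0 = 0
46 = 6·7 + 4, so a_1 = 6
7 = 1·4 + 3, so a_2 = 1
4 = 1·3 + 1, so a_3 = 1
3 = 3·1 + 0, so a_4 = 3

[0; 6, 1, 1, 3]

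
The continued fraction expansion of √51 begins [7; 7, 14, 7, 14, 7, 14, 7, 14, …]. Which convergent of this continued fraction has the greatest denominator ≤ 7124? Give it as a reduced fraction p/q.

List convergents until the denominator exceeds the bound:
a_0 = 7: 7/1  (≤ bound)
a_1 = 7: 50/7  (≤ bound)
a_2 = 14: 707/99  (≤ bound)
a_3 = 7: 4999/700  (≤ bound)
a_4 = 14: 70693/9899  (> 7124, stop)

4999/700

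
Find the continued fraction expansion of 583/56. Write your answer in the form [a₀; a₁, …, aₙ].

[10; 2, 2, 3, 3]

583 ÷ 56 → quotient 10, remainder 23
56 ÷ 23 → quotient 2, remainder 10
23 ÷ 10 → quotient 2, remainder 3
10 ÷ 3 → quotient 3, remainder 1
3 ÷ 1 → quotient 3, remainder 0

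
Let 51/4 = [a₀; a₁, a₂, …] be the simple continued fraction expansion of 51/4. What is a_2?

3

Apply division with remainder until the remainder is 0:
⌊51/4⌋ = 12, remainder 3
⌊4/3⌋ = 1, remainder 1
⌊3/1⌋ = 3, remainder 0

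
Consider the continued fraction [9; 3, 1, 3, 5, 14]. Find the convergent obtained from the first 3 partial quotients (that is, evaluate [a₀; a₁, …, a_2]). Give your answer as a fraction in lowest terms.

Use the convergent recurrence hₖ = aₖ·hₖ₋₁ + hₖ₋₂ (and likewise for the denominators kₖ):
a_0 = 9: 9/1
a_1 = 3: 28/3
a_2 = 1: 37/4

37/4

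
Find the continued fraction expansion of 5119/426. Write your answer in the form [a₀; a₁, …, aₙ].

[12; 60, 1, 6]

Repeatedly divide and take the remainder:
5119 = 12·426 + 7, so a_0 = 12
426 = 60·7 + 6, so a_1 = 60
7 = 1·6 + 1, so a_2 = 1
6 = 6·1 + 0, so a_3 = 6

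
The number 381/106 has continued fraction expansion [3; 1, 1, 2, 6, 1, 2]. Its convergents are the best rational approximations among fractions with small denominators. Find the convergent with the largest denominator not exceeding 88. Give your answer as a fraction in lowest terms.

a_0 = 3: 3/1  (≤ bound)
a_1 = 1: 4/1  (≤ bound)
a_2 = 1: 7/2  (≤ bound)
a_3 = 2: 18/5  (≤ bound)
a_4 = 6: 115/32  (≤ bound)
a_5 = 1: 133/37  (≤ bound)
a_6 = 2: 381/106  (> 88, stop)

133/37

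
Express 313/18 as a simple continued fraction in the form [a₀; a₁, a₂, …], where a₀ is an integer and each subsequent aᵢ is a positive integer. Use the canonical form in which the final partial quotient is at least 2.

[17; 2, 1, 1, 3]

313 ÷ 18 → quotient 17, remainder 7
18 ÷ 7 → quotient 2, remainder 4
7 ÷ 4 → quotient 1, remainder 3
4 ÷ 3 → quotient 1, remainder 1
3 ÷ 1 → quotient 3, remainder 0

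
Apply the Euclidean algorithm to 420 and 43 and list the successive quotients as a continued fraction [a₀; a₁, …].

[9; 1, 3, 3, 3]

420 = 9·43 + 33, so a_0 = 9
43 = 1·33 + 10, so a_1 = 1
33 = 3·10 + 3, so a_2 = 3
10 = 3·3 + 1, so a_3 = 3
3 = 3·1 + 0, so a_4 = 3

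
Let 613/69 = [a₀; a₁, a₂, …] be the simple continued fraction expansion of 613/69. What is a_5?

1

613 ÷ 69 → quotient 8, remainder 61
69 ÷ 61 → quotient 1, remainder 8
61 ÷ 8 → quotient 7, remainder 5
8 ÷ 5 → quotient 1, remainder 3
5 ÷ 3 → quotient 1, remainder 2
3 ÷ 2 → quotient 1, remainder 1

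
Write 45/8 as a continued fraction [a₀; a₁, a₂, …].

45 ÷ 8 → quotient 5, remainder 5
8 ÷ 5 → quotient 1, remainder 3
5 ÷ 3 → quotient 1, remainder 2
3 ÷ 2 → quotient 1, remainder 1
2 ÷ 1 → quotient 2, remainder 0

[5; 1, 1, 1, 2]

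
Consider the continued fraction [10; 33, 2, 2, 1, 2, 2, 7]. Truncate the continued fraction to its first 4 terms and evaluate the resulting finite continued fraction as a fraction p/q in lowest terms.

1675/167

Work from the innermost term outward:
Start with 2.
2 + 1/(2/1) = 2 + 1/2 = 5/2
33 + 1/(5/2) = 33 + 2/5 = 167/5
10 + 1/(167/5) = 10 + 5/167 = 1675/167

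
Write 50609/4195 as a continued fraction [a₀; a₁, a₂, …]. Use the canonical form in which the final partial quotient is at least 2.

[12; 15, 1, 1, 2, 7, 3, 2]

Run the Euclidean algorithm, recording each quotient:
50609 ÷ 4195 → quotient 12, remainder 269
4195 ÷ 269 → quotient 15, remainder 160
269 ÷ 160 → quotient 1, remainder 109
160 ÷ 109 → quotient 1, remainder 51
109 ÷ 51 → quotient 2, remainder 7
51 ÷ 7 → quotient 7, remainder 2
7 ÷ 2 → quotient 3, remainder 1
2 ÷ 1 → quotient 2, remainder 0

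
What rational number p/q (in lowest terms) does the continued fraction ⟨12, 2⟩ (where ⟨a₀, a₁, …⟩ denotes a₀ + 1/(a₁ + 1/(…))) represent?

Use the convergent recurrence hₖ = aₖ·hₖ₋₁ + hₖ₋₂ (and likewise for the denominators kₖ):
a_0 = 12: 12/1
a_1 = 2: 25/2

25/2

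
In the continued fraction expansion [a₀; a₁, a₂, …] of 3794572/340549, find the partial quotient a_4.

⌊3794572/340549⌋ = 11, remainder 48533
⌊340549/48533⌋ = 7, remainder 818
⌊48533/818⌋ = 59, remainder 271
⌊818/271⌋ = 3, remainder 5
⌊271/5⌋ = 54, remainder 1

54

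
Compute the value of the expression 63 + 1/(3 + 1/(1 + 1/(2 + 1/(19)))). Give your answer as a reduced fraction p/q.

Build up convergents one term at a time:
a_0 = 63: 63/1
a_1 = 3: 190/3
a_2 = 1: 253/4
a_3 = 2: 696/11
a_4 = 19: 13477/213

13477/213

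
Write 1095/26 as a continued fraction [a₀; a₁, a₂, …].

Apply division with remainder until the remainder is 0:
⌊1095/26⌋ = 42, remainder 3
⌊26/3⌋ = 8, remainder 2
⌊3/2⌋ = 1, remainder 1
⌊2/1⌋ = 2, remainder 0

[42; 8, 1, 2]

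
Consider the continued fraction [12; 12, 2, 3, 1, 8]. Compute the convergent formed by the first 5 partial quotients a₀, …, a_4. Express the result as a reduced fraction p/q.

1353/112

Compute successive convergents:
a_0 = 12: 12/1
a_1 = 12: 145/12
a_2 = 2: 302/25
a_3 = 3: 1051/87
a_4 = 1: 1353/112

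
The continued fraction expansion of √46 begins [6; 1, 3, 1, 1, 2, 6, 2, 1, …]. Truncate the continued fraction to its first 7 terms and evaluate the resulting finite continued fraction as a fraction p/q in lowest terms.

997/147

a_0 = 6: 6/1
a_1 = 1: 7/1
a_2 = 3: 27/4
a_3 = 1: 34/5
a_4 = 1: 61/9
a_5 = 2: 156/23
a_6 = 6: 997/147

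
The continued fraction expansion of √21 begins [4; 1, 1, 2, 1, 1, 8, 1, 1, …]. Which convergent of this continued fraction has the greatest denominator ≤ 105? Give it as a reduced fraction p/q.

List convergents until the denominator exceeds the bound:
a_0 = 4: 4/1  (≤ bound)
a_1 = 1: 5/1  (≤ bound)
a_2 = 1: 9/2  (≤ bound)
a_3 = 2: 23/5  (≤ bound)
a_4 = 1: 32/7  (≤ bound)
a_5 = 1: 55/12  (≤ bound)
a_6 = 8: 472/103  (≤ bound)
a_7 = 1: 527/115  (> 105, stop)

472/103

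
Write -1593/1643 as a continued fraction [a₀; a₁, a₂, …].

Apply division with remainder until the remainder is 0:
-1593 ÷ 1643 → quotient -1, remainder 50
1643 ÷ 50 → quotient 32, remainder 43
50 ÷ 43 → quotient 1, remainder 7
43 ÷ 7 → quotient 6, remainder 1
7 ÷ 1 → quotient 7, remainder 0

[-1; 32, 1, 6, 7]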